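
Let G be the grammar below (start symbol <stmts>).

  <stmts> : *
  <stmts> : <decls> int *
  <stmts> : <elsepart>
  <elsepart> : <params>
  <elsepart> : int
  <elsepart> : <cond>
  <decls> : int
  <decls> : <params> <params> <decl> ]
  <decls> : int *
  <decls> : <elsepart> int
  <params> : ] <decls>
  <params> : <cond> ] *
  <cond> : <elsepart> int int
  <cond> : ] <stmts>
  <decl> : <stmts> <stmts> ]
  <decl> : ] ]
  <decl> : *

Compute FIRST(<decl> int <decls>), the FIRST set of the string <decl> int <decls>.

Add FIRST(<decl>) = { *, ], int }; <decl> is not nullable, stop.

{ *, ], int }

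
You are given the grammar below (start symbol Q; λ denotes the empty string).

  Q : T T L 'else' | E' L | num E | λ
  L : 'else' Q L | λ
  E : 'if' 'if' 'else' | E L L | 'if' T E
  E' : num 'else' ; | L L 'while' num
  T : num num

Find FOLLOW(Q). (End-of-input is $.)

Q is the start symbol, so $ ∈ FOLLOW(Q).
In L : 'else' Q L: add FIRST(L)\{λ} = { 'else' }.
  Since L is nullable, also add FOLLOW(L) = { $, 'else', 'while' }.
Union: FOLLOW(Q) = { $, 'else', 'while' }.

{ $, 'else', 'while' }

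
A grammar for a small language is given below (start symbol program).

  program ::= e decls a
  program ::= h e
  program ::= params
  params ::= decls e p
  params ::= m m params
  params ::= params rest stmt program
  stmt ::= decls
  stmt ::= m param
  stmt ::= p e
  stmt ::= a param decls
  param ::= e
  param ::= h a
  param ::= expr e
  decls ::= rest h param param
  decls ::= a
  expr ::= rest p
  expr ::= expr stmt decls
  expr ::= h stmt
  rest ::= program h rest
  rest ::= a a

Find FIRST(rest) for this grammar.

{ a, e, h, m }

From rest ::= program h rest: add FIRST(program) = { a, e, h, m }.
rest ::= a a contributes {a}.
Union: FIRST(rest) = { a, e, h, m }.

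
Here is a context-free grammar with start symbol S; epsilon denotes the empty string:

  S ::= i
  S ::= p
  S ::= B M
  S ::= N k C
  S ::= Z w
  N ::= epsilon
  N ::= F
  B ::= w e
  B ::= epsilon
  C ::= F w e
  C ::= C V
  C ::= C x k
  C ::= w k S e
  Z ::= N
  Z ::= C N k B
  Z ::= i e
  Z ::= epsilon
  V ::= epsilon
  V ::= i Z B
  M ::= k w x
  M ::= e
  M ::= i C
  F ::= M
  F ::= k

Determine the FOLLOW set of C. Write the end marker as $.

{ $, e, i, k, w, x }

In S ::= N k C: C is at the end, add FOLLOW(S) = { $, e }.
In C ::= C V: add FIRST(V)\{epsilon} = { i }.
  Since V is nullable, also add FOLLOW(C) = { $, e, i, k, w, x }.
In C ::= C x k: add FIRST(x k) = { x }.
In Z ::= C N k B: add FIRST(N k B) = { e, i, k }.
In M ::= i C: C is at the end, add FOLLOW(M) = { $, e, i, k, w, x }.
Union: FOLLOW(C) = { $, e, i, k, w, x }.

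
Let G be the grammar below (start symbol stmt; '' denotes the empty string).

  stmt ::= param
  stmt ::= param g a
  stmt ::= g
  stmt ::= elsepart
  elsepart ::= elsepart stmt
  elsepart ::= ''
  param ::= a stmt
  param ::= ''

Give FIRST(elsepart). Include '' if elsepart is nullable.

{ a, g, '' }

From elsepart ::= elsepart stmt: elsepart, stmt nullable, take FIRST(elsepart) ∪ FIRST(stmt) = { a, g }; also '' since the whole RHS is nullable.
elsepart ::= '' contributes ''.
Union: FIRST(elsepart) = { a, g, '' }.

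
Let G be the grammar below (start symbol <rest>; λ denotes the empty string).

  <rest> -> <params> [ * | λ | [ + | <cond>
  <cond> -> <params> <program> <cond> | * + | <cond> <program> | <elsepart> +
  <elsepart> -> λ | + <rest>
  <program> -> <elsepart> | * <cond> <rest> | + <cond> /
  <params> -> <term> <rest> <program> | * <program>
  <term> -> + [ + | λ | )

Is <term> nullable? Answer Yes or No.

Yes

<term> has an λ-production, so <term> ⇒ λ.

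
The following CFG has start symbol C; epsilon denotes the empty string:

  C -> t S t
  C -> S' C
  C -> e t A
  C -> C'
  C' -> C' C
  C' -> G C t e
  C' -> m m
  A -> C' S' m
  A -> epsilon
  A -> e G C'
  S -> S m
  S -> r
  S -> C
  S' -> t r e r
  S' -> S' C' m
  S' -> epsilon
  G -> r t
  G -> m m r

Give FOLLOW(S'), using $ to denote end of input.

{ e, m, r, t }

In C -> S' C: add FIRST(C) = { e, m, r, t }.
In A -> C' S' m: add FIRST(m) = { m }.
In S' -> S' C' m: add FIRST(C' m) = { m, r }.
Union: FOLLOW(S') = { e, m, r, t }.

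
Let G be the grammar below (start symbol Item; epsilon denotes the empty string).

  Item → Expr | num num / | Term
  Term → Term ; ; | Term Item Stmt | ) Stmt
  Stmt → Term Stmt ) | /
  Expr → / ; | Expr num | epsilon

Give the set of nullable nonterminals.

Directly nullable (have an epsilon-production): Expr.
Item → Expr with every symbol nullable, so Item is nullable.
No other nonterminal has a production whose RHS symbols are all nullable.

{ Expr, Item }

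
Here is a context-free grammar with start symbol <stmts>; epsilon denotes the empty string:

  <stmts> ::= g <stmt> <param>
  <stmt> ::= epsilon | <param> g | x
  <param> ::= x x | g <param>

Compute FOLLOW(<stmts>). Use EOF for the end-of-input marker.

{ EOF }

<stmts> is the start symbol, so EOF ∈ FOLLOW(<stmts>).
Union: FOLLOW(<stmts>) = { EOF }.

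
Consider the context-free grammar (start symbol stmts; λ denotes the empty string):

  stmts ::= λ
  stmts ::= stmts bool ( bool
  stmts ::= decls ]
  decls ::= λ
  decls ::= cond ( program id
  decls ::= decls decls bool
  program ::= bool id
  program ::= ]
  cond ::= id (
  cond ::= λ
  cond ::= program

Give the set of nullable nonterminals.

{ cond, decls, stmts }

Directly nullable (have an λ-production): stmts, decls, cond.
No other nonterminal has a production whose RHS symbols are all nullable.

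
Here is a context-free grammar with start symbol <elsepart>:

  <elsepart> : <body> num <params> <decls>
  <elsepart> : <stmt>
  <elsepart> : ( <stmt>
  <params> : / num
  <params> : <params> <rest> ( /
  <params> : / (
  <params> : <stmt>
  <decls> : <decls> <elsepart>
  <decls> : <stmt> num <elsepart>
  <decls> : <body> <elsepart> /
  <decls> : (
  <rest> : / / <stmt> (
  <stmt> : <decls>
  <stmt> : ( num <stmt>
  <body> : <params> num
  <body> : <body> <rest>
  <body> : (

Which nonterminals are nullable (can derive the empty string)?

No nonterminal has an empty production or an RHS whose symbols are all nullable.

{ } (none)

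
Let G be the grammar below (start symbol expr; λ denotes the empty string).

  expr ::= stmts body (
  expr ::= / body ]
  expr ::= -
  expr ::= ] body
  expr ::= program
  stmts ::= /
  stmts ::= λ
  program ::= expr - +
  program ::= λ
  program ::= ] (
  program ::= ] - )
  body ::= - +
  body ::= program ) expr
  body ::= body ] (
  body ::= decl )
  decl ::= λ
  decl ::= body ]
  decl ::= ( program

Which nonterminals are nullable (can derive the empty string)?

{ decl, expr, program, stmts }

Directly nullable (have an λ-production): stmts, program, decl.
expr ::= program with every symbol nullable, so expr is nullable.
No other nonterminal has a production whose RHS symbols are all nullable.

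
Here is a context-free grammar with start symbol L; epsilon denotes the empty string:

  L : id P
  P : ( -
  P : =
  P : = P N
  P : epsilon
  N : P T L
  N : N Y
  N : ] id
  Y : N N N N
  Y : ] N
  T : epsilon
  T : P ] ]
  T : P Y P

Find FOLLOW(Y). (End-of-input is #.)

{ #, (, =, ], id }

In N : N Y: Y is at the end, add FOLLOW(N) = { #, (, =, ], id }.
In T : P Y P: add FIRST(P)\{epsilon} = { (, = }.
  Since P is nullable, also add FOLLOW(T) = { id }.
Union: FOLLOW(Y) = { #, (, =, ], id }.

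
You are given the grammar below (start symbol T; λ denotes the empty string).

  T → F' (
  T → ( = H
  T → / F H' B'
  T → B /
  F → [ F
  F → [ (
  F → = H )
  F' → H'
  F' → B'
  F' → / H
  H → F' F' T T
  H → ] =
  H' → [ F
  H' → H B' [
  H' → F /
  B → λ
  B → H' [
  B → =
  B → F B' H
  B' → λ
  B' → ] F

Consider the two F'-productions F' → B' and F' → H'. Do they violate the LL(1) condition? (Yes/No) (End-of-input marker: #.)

Yes

FIRST(B') = { ], λ } and FIRST(H') = { (, /, =, [, ] }.
Both contain ], so the two alternatives are not disjoint — LL(1) conflict.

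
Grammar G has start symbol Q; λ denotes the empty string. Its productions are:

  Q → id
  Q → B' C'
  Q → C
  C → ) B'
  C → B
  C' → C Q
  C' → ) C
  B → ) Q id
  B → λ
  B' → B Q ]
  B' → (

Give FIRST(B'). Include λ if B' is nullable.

From B' → B Q ]: B, Q nullable, take FIRST(B) ∪ FIRST(Q) ∪ {]} = { (, ), ], id }.
B' → ( contributes {(}.
Union: FIRST(B') = { (, ), ], id }.

{ (, ), ], id }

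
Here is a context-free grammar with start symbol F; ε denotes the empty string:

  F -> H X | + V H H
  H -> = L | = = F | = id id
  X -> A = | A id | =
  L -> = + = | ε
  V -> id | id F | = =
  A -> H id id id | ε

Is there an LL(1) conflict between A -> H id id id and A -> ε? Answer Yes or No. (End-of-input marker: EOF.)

Yes

FIRST(H id id id) = { = } and FIRST(ε) = { ε }.
The second alternative is nullable and FOLLOW(A) = { =, id } shares = with FIRST of the first — conflict.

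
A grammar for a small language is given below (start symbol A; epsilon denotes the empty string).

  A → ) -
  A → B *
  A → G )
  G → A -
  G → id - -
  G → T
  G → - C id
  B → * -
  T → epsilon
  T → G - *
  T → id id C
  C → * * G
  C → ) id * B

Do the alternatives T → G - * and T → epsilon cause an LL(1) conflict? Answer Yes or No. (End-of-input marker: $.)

Yes

FIRST(G - *) = { ), *, -, id } and FIRST(epsilon) = { epsilon }.
The second alternative is nullable and FOLLOW(T) = { ), -, id } shares ) with FIRST of the first — conflict.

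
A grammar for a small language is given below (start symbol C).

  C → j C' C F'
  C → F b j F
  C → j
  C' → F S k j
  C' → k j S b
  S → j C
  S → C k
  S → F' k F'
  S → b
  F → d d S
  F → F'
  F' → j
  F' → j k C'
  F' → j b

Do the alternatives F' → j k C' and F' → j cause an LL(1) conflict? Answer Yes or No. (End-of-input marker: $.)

FIRST(j k C') = { j } and FIRST(j) = { j }.
Both contain j, so the two alternatives are not disjoint — LL(1) conflict.

Yes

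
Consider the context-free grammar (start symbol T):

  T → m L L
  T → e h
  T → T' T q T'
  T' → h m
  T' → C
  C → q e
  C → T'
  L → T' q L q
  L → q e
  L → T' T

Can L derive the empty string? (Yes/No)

No nonterminal in this grammar is nullable.
No production of L has an RHS whose symbols are all nullable, so L is not nullable.

No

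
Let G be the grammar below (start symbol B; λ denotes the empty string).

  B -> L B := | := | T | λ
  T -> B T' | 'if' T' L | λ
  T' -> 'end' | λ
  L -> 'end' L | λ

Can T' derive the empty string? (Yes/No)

T' has an λ-production, so T' ⇒ λ.

Yes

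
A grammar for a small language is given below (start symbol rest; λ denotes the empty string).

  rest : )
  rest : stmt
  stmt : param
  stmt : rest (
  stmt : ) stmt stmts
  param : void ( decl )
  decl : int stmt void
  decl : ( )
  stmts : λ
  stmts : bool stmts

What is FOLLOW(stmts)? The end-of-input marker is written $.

In stmt : ) stmt stmts: stmts is at the end, add FOLLOW(stmt) = { $, (, bool, void }.
In stmts : bool stmts: stmts is at the end, add FOLLOW(stmts) = { $, (, bool, void }.
Union: FOLLOW(stmts) = { $, (, bool, void }.

{ $, (, bool, void }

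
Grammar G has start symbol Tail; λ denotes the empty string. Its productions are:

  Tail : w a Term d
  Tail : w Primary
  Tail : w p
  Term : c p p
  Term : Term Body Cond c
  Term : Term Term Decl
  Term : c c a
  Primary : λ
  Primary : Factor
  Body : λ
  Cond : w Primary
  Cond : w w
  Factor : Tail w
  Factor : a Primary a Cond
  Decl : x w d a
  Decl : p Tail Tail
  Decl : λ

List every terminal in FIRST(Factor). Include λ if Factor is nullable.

From Factor : Tail w: add FIRST(Tail) = { w }.
Factor : a Primary a Cond contributes {a}.
Union: FIRST(Factor) = { a, w }.

{ a, w }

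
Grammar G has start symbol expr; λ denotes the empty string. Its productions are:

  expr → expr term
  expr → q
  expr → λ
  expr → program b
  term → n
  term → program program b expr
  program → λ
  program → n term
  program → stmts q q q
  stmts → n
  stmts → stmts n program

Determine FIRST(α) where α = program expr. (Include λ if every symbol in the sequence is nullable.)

Add FIRST(program)\{λ} = { n }; program is nullable, continue.
Add FIRST(expr)\{λ} = { b, n, q }; expr is nullable, continue.
Every symbol is nullable, so include λ.

{ b, n, q, λ }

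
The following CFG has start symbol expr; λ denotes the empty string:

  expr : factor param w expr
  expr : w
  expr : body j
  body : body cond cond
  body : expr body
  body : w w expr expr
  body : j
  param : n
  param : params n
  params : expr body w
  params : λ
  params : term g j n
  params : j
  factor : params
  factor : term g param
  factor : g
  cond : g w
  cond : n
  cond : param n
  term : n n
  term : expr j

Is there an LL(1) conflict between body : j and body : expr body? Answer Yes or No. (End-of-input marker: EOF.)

FIRST(j) = { j } and FIRST(expr body) = { g, j, n, w }.
Both contain j, so the two alternatives are not disjoint — LL(1) conflict.

Yes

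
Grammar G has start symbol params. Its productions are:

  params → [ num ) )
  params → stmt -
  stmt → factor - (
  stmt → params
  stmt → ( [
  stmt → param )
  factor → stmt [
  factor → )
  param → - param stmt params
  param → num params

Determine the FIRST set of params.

params → [ num ) ) contributes {[}.
From params → stmt -: add FIRST(stmt) = { (, ), -, [, num }.
Union: FIRST(params) = { (, ), -, [, num }.

{ (, ), -, [, num }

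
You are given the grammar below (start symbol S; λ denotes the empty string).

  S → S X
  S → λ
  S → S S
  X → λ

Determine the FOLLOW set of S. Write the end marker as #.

{ # }

S is the start symbol, so # ∈ FOLLOW(S).
In S → S X: add FIRST(X)\{λ} = {  }.
  Since X is nullable, also add FOLLOW(S) = { # }.
In S → S S: add FIRST(S)\{λ} = {  }.
  Since S is nullable, also add FOLLOW(S) = { # }.
In S → S S: S is at the end, add FOLLOW(S) = { # }.
Union: FOLLOW(S) = { # }.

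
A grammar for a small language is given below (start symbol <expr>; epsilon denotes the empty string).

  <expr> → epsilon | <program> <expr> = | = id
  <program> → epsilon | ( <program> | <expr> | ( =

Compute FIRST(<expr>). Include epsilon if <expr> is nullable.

<expr> → epsilon contributes epsilon.
From <expr> → <program> <expr> =: <program>, <expr> nullable, take FIRST(<program>) ∪ FIRST(<expr>) ∪ {=} = { (, = }.
<expr> → = id contributes {=}.
Union: FIRST(<expr>) = { (, =, epsilon }.

{ (, =, epsilon }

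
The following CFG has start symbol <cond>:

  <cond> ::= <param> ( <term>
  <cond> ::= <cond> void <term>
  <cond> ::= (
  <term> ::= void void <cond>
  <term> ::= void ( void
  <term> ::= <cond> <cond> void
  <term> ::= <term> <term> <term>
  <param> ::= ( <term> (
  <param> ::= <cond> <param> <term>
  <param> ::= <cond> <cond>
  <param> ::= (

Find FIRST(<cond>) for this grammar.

{ ( }

From <cond> ::= <param> ( <term>: add FIRST(<param>) = { ( }.
From <cond> ::= <cond> void <term>: add FIRST(<cond>) = { ( }.
<cond> ::= ( contributes {(}.
Union: FIRST(<cond>) = { ( }.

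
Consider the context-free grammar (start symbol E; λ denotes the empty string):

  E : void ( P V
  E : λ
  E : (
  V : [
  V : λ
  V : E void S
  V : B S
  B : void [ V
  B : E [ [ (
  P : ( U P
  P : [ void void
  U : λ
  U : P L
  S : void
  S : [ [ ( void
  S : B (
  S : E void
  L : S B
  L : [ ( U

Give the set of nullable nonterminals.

Directly nullable (have an λ-production): E, V, U.
No other nonterminal has a production whose RHS symbols are all nullable.

{ E, U, V }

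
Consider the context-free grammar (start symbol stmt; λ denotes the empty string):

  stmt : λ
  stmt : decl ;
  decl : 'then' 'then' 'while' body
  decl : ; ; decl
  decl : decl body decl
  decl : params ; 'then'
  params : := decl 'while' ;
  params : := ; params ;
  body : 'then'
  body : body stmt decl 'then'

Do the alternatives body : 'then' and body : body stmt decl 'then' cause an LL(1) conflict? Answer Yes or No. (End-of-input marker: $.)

FIRST('then') = { 'then' } and FIRST(body stmt decl 'then') = { 'then' }.
Both contain 'then', so the two alternatives are not disjoint — LL(1) conflict.

Yes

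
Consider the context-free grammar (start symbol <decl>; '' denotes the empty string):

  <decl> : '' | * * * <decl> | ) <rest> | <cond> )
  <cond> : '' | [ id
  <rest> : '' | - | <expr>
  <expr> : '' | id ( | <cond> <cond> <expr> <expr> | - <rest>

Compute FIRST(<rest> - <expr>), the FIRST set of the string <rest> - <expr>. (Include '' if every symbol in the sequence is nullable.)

{ -, [, id }

Add FIRST(<rest>)\{''} = { -, [, id }; <rest> is nullable, continue.
- is a terminal; add {-} and stop.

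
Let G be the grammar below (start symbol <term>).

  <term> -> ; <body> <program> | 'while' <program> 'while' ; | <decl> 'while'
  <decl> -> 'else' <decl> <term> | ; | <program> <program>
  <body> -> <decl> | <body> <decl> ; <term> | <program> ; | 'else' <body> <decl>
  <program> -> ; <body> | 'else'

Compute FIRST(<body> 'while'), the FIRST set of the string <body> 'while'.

{ 'else', ; }

Add FIRST(<body>) = { 'else', ; }; <body> is not nullable, stop.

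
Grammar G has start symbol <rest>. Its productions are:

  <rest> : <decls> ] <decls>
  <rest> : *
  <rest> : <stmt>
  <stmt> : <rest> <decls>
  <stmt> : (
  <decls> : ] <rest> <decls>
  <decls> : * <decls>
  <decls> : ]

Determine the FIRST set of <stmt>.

{ (, *, ] }

From <stmt> : <rest> <decls>: add FIRST(<rest>) = { (, *, ] }.
<stmt> : ( contributes {(}.
Union: FIRST(<stmt>) = { (, *, ] }.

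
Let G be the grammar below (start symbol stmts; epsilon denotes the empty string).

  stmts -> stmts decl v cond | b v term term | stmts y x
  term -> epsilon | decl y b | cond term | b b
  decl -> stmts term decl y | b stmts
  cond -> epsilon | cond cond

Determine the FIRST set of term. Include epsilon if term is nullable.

{ b, epsilon }

term -> epsilon contributes epsilon.
From term -> decl y b: add FIRST(decl) = { b }.
From term -> cond term: cond, term nullable, take FIRST(cond) ∪ FIRST(term) = { b }; also epsilon since the whole RHS is nullable.
term -> b b contributes {b}.
Union: FIRST(term) = { b, epsilon }.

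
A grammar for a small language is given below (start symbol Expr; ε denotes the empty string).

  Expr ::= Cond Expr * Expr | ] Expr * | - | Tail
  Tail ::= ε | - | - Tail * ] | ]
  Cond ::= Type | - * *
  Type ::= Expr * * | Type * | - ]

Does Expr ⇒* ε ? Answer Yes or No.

Expr ::= Tail and each of Tail is nullable, so Expr ⇒* ε.

Yes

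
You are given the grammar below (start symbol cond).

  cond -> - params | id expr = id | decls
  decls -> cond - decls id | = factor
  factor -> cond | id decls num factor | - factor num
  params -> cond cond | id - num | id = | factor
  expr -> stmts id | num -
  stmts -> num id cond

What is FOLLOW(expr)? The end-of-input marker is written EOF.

In cond -> id expr = id: add FIRST(= id) = { = }.
Union: FOLLOW(expr) = { = }.

{ = }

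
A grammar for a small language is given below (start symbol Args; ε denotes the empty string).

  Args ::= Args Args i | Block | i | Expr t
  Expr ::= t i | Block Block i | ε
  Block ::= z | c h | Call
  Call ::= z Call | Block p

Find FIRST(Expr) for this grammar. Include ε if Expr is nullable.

Expr ::= t i contributes {t}.
From Expr ::= Block Block i: add FIRST(Block) = { c, z }.
Expr ::= ε contributes ε.
Union: FIRST(Expr) = { c, t, z, ε }.

{ c, t, z, ε }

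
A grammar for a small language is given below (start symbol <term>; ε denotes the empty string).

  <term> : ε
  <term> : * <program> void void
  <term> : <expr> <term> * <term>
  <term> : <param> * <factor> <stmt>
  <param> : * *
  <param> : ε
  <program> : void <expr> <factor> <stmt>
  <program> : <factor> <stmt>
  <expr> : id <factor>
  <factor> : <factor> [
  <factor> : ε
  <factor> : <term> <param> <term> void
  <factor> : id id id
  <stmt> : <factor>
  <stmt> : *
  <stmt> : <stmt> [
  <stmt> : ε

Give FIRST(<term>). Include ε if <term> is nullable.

{ *, id, ε }

<term> : ε contributes ε.
<term> : * <program> void void contributes {*}.
From <term> : <expr> <term> * <term>: add FIRST(<expr>) = { id }.
From <term> : <param> * <factor> <stmt>: <param> nullable, take FIRST(<param>) ∪ {*} = { * }.
Union: FIRST(<term>) = { *, id, ε }.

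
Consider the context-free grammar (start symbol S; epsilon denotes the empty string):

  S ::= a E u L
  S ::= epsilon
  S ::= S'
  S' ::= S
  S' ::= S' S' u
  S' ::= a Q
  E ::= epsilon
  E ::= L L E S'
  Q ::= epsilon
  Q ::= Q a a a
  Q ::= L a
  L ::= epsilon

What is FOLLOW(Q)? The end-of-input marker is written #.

{ #, a, u }

In S' ::= a Q: Q is at the end, add FOLLOW(S') = { #, a, u }.
In Q ::= Q a a a: add FIRST(a a a) = { a }.
Union: FOLLOW(Q) = { #, a, u }.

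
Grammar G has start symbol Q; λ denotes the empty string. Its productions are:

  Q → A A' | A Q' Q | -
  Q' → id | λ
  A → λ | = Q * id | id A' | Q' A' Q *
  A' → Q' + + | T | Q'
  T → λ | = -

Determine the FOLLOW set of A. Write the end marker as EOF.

In Q → A A': add FIRST(A')\{λ} = { +, =, id }.
  Since A' is nullable, also add FOLLOW(Q) = { EOF, * }.
In Q → A Q' Q: add FIRST(Q' Q)\{λ} = { *, +, -, =, id }.
  Since Q' Q is nullable, also add FOLLOW(Q) = { EOF, * }.
Union: FOLLOW(A) = { EOF, *, +, -, =, id }.

{ EOF, *, +, -, =, id }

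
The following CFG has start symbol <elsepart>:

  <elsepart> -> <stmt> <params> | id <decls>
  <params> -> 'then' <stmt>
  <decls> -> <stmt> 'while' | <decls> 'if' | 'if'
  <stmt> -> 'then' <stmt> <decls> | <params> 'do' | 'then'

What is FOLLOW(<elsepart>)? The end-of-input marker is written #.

<elsepart> is the start symbol, so # ∈ FOLLOW(<elsepart>).
Union: FOLLOW(<elsepart>) = { # }.

{ # }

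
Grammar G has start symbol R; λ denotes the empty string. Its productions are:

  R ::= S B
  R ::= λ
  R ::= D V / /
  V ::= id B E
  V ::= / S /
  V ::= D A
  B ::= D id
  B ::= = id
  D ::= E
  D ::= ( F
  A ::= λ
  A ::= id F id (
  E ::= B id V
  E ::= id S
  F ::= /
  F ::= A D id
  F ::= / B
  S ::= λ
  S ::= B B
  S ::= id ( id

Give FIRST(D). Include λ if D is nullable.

From D ::= E: add FIRST(E) = { (, =, id }.
D ::= ( F contributes {(}.
Union: FIRST(D) = { (, =, id }.

{ (, =, id }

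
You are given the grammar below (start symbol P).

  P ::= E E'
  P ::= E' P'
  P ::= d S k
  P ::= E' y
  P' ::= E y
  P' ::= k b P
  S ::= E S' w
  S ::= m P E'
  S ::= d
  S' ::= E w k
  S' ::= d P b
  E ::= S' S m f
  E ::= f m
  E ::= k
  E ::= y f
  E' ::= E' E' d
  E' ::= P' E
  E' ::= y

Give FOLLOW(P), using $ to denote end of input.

{ $, b, d, f, k, y }

P is the start symbol, so $ ∈ FOLLOW(P).
In P' ::= k b P: P is at the end, add FOLLOW(P') = { $, b, d, f, k, y }.
In S ::= m P E': add FIRST(E') = { d, f, k, y }.
In S' ::= d P b: add FIRST(b) = { b }.
Union: FOLLOW(P) = { $, b, d, f, k, y }.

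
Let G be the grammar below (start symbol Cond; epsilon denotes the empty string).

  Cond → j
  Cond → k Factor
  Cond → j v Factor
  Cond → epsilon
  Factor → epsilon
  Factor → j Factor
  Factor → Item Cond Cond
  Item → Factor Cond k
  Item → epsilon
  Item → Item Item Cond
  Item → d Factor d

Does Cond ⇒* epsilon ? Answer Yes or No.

Cond has an epsilon-production, so Cond ⇒ epsilon.

Yes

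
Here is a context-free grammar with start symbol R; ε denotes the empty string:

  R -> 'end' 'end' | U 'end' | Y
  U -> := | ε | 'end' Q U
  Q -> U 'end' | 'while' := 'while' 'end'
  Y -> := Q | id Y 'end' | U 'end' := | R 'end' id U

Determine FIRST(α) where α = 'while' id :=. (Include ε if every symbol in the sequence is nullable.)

'while' is a terminal; add {'while'} and stop.

{ 'while' }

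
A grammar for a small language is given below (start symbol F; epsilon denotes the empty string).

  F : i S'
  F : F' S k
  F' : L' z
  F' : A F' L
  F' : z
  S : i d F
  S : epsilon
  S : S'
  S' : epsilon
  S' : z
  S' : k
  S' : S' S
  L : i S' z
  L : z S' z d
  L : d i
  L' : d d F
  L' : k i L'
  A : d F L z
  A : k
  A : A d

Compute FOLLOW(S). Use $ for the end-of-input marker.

In F : F' S k: add FIRST(k) = { k }.
In S' : S' S: S is at the end, add FOLLOW(S') = { $, d, i, k, z }.
Union: FOLLOW(S) = { $, d, i, k, z }.

{ $, d, i, k, z }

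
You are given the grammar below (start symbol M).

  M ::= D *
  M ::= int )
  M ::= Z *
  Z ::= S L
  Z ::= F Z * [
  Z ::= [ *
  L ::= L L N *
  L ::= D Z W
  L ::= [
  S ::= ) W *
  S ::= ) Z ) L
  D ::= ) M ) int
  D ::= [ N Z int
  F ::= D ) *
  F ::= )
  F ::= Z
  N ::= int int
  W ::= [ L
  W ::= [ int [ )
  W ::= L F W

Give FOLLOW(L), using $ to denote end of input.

{ ), *, [, int }

In Z ::= S L: L is at the end, add FOLLOW(Z) = { ), *, [, int }.
In L ::= L L N *: add FIRST(L N *) = { ), [ }.
In L ::= L L N *: add FIRST(N *) = { int }.
In S ::= ) Z ) L: L is at the end, add FOLLOW(S) = { ), [ }.
In W ::= [ L: L is at the end, add FOLLOW(W) = { ), *, [, int }.
In W ::= L F W: add FIRST(F W) = { ), [ }.
Union: FOLLOW(L) = { ), *, [, int }.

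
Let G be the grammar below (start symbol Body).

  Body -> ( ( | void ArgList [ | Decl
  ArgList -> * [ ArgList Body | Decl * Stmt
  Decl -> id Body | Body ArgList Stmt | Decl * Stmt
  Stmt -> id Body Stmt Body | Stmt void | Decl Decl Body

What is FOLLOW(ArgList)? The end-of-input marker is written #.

{ (, [, id, void }

In Body -> void ArgList [: add FIRST([) = { [ }.
In ArgList -> * [ ArgList Body: add FIRST(Body) = { (, id, void }.
In Decl -> Body ArgList Stmt: add FIRST(Stmt) = { (, id, void }.
Union: FOLLOW(ArgList) = { (, [, id, void }.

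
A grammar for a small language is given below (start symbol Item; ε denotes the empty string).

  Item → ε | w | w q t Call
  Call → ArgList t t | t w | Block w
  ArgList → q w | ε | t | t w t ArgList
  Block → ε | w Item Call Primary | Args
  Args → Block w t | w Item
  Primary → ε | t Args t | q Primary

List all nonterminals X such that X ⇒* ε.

Directly nullable (have an ε-production): Item, ArgList, Block, Primary.
No other nonterminal has a production whose RHS symbols are all nullable.

{ ArgList, Block, Item, Primary }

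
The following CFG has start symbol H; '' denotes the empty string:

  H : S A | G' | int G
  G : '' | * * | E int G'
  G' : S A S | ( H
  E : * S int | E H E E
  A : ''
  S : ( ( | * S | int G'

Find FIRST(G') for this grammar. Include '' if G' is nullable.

From G' : S A S: add FIRST(S) = { (, *, int }.
G' : ( H contributes {(}.
Union: FIRST(G') = { (, *, int }.

{ (, *, int }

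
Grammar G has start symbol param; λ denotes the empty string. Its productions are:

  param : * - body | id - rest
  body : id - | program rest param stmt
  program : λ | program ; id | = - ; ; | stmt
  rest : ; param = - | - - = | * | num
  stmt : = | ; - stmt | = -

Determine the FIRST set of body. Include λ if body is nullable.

body : id - contributes {id}.
From body : program rest param stmt: program nullable, take FIRST(program) ∪ FIRST(rest) = { *, -, ;, =, num }.
Union: FIRST(body) = { *, -, ;, =, id, num }.

{ *, -, ;, =, id, num }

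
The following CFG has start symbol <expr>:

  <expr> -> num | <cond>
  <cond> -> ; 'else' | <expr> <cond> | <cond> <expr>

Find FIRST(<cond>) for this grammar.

<cond> -> ; 'else' contributes {;}.
From <cond> -> <expr> <cond>: add FIRST(<expr>) = { ;, num }.
From <cond> -> <cond> <expr>: add FIRST(<cond>) = { ;, num }.
Union: FIRST(<cond>) = { ;, num }.

{ ;, num }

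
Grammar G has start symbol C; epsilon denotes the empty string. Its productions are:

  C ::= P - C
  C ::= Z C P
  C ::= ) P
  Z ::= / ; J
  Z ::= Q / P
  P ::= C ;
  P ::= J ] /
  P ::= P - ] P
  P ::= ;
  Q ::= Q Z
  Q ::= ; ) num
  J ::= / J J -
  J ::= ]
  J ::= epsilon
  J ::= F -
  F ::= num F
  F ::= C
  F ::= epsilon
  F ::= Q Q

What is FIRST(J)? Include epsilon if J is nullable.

J ::= / J J - contributes {/}.
J ::= ] contributes {]}.
J ::= epsilon contributes epsilon.
From J ::= F -: F nullable, take FIRST(F) ∪ {-} = { ), -, /, ;, ], num }.
Union: FIRST(J) = { ), -, /, ;, ], num, epsilon }.

{ ), -, /, ;, ], num, epsilon }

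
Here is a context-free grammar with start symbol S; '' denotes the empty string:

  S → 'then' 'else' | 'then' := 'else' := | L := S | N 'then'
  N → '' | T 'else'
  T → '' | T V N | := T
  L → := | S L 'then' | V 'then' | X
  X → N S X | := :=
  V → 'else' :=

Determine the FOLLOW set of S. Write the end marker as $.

S is the start symbol, so $ ∈ FOLLOW(S).
In S → L := S: S is at the end, add FOLLOW(S) = { $, 'else', 'then', := }.
In L → S L 'then': add FIRST(L 'then') = { 'else', 'then', := }.
In X → N S X: add FIRST(X) = { 'else', 'then', := }.
Union: FOLLOW(S) = { $, 'else', 'then', := }.

{ $, 'else', 'then', := }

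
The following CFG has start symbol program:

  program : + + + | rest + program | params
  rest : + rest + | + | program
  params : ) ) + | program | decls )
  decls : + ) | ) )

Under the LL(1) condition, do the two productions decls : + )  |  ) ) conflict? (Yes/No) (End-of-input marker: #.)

No

FIRST(+ )) = { + } and FIRST() )) = { ) }.
The FIRST sets are disjoint and neither alternative is nullable — no conflict.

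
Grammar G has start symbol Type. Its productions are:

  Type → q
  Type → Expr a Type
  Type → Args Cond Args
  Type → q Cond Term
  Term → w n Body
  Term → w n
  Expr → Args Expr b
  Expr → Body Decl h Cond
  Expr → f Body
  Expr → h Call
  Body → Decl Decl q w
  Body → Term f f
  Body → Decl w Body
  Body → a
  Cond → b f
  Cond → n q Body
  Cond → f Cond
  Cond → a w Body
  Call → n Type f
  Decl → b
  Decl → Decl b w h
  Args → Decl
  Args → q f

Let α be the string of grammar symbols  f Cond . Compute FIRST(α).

{ f }

f is a terminal; add {f} and stop.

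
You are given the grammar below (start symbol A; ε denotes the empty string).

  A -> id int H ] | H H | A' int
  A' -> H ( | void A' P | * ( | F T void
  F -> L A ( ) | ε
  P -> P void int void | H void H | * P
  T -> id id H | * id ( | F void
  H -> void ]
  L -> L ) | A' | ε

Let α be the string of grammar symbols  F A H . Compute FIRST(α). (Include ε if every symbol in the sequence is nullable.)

Add FIRST(F)\{ε} = { ), *, id, void }; F is nullable, continue.
Add FIRST(A) = { ), *, id, void }; A is not nullable, stop.

{ ), *, id, void }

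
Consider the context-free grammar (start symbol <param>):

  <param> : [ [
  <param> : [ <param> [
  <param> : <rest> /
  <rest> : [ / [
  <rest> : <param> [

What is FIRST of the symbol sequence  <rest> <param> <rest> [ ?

Add FIRST(<rest>) = { [ }; <rest> is not nullable, stop.

{ [ }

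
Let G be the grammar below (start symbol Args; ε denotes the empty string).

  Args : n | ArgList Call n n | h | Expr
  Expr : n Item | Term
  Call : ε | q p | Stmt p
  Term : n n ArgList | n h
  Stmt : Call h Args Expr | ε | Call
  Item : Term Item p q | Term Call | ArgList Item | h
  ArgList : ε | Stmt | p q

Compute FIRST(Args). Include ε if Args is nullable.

{ h, n, p, q }

Args : n contributes {n}.
From Args : ArgList Call n n: ArgList, Call nullable, take FIRST(ArgList) ∪ FIRST(Call) ∪ {n} = { h, n, p, q }.
Args : h contributes {h}.
From Args : Expr: add FIRST(Expr) = { n }.
Union: FIRST(Args) = { h, n, p, q }.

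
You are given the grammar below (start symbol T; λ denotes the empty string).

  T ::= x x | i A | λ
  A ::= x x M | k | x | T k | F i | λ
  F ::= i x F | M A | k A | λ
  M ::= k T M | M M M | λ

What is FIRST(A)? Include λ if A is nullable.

A ::= x x M contributes {x}.
A ::= k contributes {k}.
A ::= x contributes {x}.
From A ::= T k: T nullable, take FIRST(T) ∪ {k} = { i, k, x }.
From A ::= F i: F nullable, take FIRST(F) ∪ {i} = { i, k, x }.
A ::= λ contributes λ.
Union: FIRST(A) = { i, k, x, λ }.

{ i, k, x, λ }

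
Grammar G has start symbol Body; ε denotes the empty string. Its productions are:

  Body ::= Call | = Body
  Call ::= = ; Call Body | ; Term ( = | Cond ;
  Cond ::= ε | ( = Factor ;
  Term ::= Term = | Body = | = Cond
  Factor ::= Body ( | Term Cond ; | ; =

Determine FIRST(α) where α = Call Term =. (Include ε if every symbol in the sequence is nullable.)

Add FIRST(Call) = { (, ;, = }; Call is not nullable, stop.

{ (, ;, = }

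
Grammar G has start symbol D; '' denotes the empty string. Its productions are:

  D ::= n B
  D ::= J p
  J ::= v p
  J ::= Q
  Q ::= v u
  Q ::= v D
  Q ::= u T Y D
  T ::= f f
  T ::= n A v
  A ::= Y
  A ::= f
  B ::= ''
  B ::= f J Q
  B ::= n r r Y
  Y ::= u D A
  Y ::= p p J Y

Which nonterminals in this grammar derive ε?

{ B }

Directly nullable (have an ''-production): B.
No other nonterminal has a production whose RHS symbols are all nullable.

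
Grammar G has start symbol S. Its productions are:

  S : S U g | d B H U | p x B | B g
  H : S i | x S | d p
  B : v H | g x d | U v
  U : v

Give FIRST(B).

{ g, v }

B : v H contributes {v}.
B : g x d contributes {g}.
From B : U v: add FIRST(U) = { v }.
Union: FIRST(B) = { g, v }.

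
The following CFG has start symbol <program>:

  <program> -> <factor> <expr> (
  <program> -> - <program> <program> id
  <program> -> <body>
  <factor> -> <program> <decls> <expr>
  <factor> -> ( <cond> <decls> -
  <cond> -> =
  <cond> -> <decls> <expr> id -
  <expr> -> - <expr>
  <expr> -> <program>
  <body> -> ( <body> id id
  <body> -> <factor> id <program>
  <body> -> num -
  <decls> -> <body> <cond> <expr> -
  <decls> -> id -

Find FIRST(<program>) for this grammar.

{ (, -, num }

From <program> -> <factor> <expr> (: add FIRST(<factor>) = { (, -, num }.
<program> -> - <program> <program> id contributes {-}.
From <program> -> <body>: add FIRST(<body>) = { (, -, num }.
Union: FIRST(<program>) = { (, -, num }.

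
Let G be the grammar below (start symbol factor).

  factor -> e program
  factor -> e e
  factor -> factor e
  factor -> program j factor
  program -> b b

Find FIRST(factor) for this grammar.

{ b, e }

factor -> e program contributes {e}.
factor -> e e contributes {e}.
From factor -> factor e: add FIRST(factor) = { b, e }.
From factor -> program j factor: add FIRST(program) = { b }.
Union: FIRST(factor) = { b, e }.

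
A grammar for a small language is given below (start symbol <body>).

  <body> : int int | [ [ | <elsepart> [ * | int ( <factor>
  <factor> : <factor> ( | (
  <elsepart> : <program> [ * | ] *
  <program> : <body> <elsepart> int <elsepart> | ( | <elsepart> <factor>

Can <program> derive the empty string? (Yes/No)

No

No nonterminal in this grammar is nullable.
No production of <program> has an RHS whose symbols are all nullable, so <program> is not nullable.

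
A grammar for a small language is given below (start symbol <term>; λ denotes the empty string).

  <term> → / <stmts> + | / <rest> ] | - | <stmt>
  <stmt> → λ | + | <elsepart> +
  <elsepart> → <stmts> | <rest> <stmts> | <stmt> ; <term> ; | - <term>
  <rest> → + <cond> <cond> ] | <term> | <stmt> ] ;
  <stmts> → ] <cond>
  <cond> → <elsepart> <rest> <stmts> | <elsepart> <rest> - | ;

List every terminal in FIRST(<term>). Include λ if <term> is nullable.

<term> → / <stmts> + contributes {/}.
<term> → / <rest> ] contributes {/}.
<term> → - contributes {-}.
From <term> → <stmt>: add FIRST(<stmt>) = { +, -, /, ;, ], λ } (including λ since <stmt> is nullable).
Union: FIRST(<term>) = { +, -, /, ;, ], λ }.

{ +, -, /, ;, ], λ }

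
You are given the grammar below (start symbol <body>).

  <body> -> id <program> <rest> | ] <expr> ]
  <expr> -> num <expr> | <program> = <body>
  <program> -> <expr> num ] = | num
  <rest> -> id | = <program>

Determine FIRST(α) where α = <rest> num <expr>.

Add FIRST(<rest>) = { =, id }; <rest> is not nullable, stop.

{ =, id }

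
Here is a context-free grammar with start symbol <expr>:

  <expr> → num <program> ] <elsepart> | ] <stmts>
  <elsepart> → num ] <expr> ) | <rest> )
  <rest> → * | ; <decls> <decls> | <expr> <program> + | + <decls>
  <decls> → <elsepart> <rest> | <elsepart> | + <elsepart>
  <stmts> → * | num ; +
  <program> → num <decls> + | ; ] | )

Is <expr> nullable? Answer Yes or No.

No nonterminal in this grammar is nullable.
No production of <expr> has an RHS whose symbols are all nullable, so <expr> is not nullable.

No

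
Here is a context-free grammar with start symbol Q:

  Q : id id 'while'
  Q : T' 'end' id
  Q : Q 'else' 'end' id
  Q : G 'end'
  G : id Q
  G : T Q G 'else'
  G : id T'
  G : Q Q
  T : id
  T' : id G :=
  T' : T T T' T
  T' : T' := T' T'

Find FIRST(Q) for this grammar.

Q : id id 'while' contributes {id}.
From Q : T' 'end' id: add FIRST(T') = { id }.
From Q : Q 'else' 'end' id: add FIRST(Q) = { id }.
From Q : G 'end': add FIRST(G) = { id }.
Union: FIRST(Q) = { id }.

{ id }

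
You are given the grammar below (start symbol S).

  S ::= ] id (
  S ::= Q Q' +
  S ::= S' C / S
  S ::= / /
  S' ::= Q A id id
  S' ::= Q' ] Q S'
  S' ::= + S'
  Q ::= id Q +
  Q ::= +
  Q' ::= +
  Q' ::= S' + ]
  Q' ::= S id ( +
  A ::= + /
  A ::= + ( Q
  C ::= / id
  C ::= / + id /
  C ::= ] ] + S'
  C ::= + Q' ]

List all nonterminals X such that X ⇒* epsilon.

{ } (none)

No nonterminal has an empty production or an RHS whose symbols are all nullable.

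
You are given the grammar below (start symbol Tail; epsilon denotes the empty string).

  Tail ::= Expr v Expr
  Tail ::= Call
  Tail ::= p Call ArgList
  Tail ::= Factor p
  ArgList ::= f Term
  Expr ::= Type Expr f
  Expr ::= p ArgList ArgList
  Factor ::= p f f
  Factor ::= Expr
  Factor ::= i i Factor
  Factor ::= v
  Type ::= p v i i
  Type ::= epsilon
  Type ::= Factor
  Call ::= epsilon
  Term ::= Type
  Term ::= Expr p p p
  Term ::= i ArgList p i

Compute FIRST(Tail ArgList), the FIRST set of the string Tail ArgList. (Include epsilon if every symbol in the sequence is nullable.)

{ f, i, p, v }

Add FIRST(Tail)\{epsilon} = { i, p, v }; Tail is nullable, continue.
Add FIRST(ArgList) = { f }; ArgList is not nullable, stop.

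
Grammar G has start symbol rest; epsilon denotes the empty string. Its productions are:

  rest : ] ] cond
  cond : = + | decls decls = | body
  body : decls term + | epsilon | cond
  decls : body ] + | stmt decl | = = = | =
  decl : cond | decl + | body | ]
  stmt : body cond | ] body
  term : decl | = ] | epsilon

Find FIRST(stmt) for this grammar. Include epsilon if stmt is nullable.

From stmt : body cond: body, cond nullable, take FIRST(body) ∪ FIRST(cond) = { +, =, ] }; also epsilon since the whole RHS is nullable.
stmt : ] body contributes {]}.
Union: FIRST(stmt) = { +, =, ], epsilon }.

{ +, =, ], epsilon }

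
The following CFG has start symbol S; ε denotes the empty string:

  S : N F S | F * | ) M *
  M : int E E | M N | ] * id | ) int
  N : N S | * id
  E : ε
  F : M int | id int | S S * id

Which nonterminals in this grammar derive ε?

{ E }

Directly nullable (have an ε-production): E.
No other nonterminal has a production whose RHS symbols are all nullable.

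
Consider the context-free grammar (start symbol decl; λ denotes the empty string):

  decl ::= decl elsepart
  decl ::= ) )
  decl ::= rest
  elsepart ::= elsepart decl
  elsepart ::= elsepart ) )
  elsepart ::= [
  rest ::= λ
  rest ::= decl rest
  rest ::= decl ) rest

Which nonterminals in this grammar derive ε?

{ decl, rest }

Directly nullable (have an λ-production): rest.
decl ::= rest with every symbol nullable, so decl is nullable.
No other nonterminal has a production whose RHS symbols are all nullable.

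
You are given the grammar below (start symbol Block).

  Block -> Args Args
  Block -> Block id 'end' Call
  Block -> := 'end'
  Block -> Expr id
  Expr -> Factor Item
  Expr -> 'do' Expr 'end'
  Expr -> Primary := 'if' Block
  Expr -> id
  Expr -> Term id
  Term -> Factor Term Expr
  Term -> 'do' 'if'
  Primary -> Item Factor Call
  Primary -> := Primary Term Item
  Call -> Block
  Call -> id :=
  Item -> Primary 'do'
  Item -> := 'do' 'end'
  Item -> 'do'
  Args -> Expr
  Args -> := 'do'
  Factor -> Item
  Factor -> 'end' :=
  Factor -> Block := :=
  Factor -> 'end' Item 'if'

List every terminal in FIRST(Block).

{ 'do', 'end', :=, id }

From Block -> Args Args: add FIRST(Args) = { 'do', 'end', :=, id }.
From Block -> Block id 'end' Call: add FIRST(Block) = { 'do', 'end', :=, id }.
Block -> := 'end' contributes {:=}.
From Block -> Expr id: add FIRST(Expr) = { 'do', 'end', :=, id }.
Union: FIRST(Block) = { 'do', 'end', :=, id }.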